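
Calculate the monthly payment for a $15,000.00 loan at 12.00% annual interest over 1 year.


Loan payment formula: PMT = PV × r / (1 − (1 + r)^(−n))
Monthly rate r = 0.12/12 = 0.01, n = 12 months
Denominator: 1 − (1 + 0.12/12)^(−12) = 0.112551
PMT = $15,000.00 × (0.12/12) / 0.112551
PMT = $1,332.73 per month

PMT = PV × r / (1-(1+r)^(-n)) = $1,332.73/month


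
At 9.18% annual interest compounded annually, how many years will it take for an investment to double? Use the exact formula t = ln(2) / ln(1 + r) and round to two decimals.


Doubling condition: (1 + r)^t = 2
Take ln of both sides: t × ln(1 + r) = ln(2)
t = ln(2) / ln(1 + r)
t = 0.693147 / 0.087828
t = 7.89

t = ln(2) / ln(1 + r) = 7.89 years


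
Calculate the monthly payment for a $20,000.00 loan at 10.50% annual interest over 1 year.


Loan payment formula: PMT = PV × r / (1 − (1 + r)^(−n))
Monthly rate r = 0.105/12 = 0.00875, n = 12 months
Denominator: 1 − (1 + 0.105/12)^(−12) = 0.0992642
PMT = $20,000.00 × (0.105/12) / 0.0992642
PMT = $1,762.97 per month

PMT = PV × r / (1-(1+r)^(-n)) = $1,762.97/month


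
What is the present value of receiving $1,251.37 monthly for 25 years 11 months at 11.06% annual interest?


Present value of an ordinary annuity: PV = PMT × (1 − (1 + r)^(−n)) / r
Monthly rate r = 0.1106/12 ≈ 0.00921667, n = 311
PV = $1,251.37 × (1 − (1 + 0.1106/12)^(−311)) / (0.1106/12)
PV = $1,251.37 × 102.243433
PV = $127,944.36

PV = PMT × (1-(1+r)^(-n))/r = $127,944.36


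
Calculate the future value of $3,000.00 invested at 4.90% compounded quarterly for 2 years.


Compound interest formula: A = P(1 + r/n)^(nt)
A = $3,000.00 × (1 + 0.049/4)^(4 × 2)
Growth factor: (1 + 0.049/4)^8 = 1.102306
A = $3,000.00 × 1.102306
A = $3,306.92

A = P(1 + r/n)^(nt) = $3,306.92


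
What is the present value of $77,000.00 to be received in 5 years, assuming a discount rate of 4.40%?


Present value formula: PV = FV / (1 + r)^t
PV = $77,000.00 / (1 + 0.044)^5
PV = $77,000.00 / 1.2402307
PV = $62,085.22

PV = FV / (1 + r)^t = $62,085.22


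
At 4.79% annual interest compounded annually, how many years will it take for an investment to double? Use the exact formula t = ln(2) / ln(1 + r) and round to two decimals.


Doubling condition: (1 + r)^t = 2
Take ln of both sides: t × ln(1 + r) = ln(2)
t = ln(2) / ln(1 + r)
t = 0.693147 / 0.046788
t = 14.81

t = ln(2) / ln(1 + r) = 14.81 years


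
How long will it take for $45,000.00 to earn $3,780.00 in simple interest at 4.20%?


Rearrange the simple interest formula for t:
I = P × r × t  ⇒  t = I / (P × r)
t = $3,780.00 / ($45,000.00 × 0.042)
t = 2

t = I/(P×r) = 2 years


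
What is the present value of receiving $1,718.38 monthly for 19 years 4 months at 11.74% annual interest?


Present value of an ordinary annuity: PV = PMT × (1 − (1 + r)^(−n)) / r
Monthly rate r = 0.1174/12 ≈ 0.00978333, n = 232
PV = $1,718.38 × (1 − (1 + 0.1174/12)^(−232)) / (0.1174/12)
PV = $1,718.38 × 91.534653
PV = $157,291.32

PV = PMT × (1-(1+r)^(-n))/r = $157,291.32


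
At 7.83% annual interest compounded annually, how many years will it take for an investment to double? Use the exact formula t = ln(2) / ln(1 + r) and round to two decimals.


Doubling condition: (1 + r)^t = 2
Take ln of both sides: t × ln(1 + r) = ln(2)
t = ln(2) / ln(1 + r)
t = 0.693147 / 0.075386
t = 9.19

t = ln(2) / ln(1 + r) = 9.19 years


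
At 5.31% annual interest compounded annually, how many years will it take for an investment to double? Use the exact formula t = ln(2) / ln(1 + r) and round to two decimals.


Doubling condition: (1 + r)^t = 2
Take ln of both sides: t × ln(1 + r) = ln(2)
t = ln(2) / ln(1 + r)
t = 0.693147 / 0.051738
t = 13.40

t = ln(2) / ln(1 + r) = 13.40 years


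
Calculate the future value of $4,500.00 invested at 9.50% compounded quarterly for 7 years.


Compound interest formula: A = P(1 + r/n)^(nt)
A = $4,500.00 × (1 + 0.095/4)^(4 × 7)
Growth factor: (1 + 0.095/4)^28 = 1.929433
A = $4,500.00 × 1.929433
A = $8,682.45

A = P(1 + r/n)^(nt) = $8,682.45


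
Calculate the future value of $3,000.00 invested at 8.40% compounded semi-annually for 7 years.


Compound interest formula: A = P(1 + r/n)^(nt)
A = $3,000.00 × (1 + 0.084/2)^(2 × 7)
Growth factor: (1 + 0.084/2)^14 = 1.778886
A = $3,000.00 × 1.778886
A = $5,336.66

A = P(1 + r/n)^(nt) = $5,336.66


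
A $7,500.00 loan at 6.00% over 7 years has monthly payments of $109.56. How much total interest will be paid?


Total paid over the life of the loan = PMT × n.
Total paid = $109.56 × 84 = $9,203.04
Total interest = total paid − principal = $9,203.04 − $7,500.00 = $1,703.04

Total interest = (PMT × n) - PV = $1,703.04


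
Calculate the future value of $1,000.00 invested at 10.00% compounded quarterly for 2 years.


Compound interest formula: A = P(1 + r/n)^(nt)
A = $1,000.00 × (1 + 0.1/4)^(4 × 2)
Growth factor: (1 + 0.1/4)^8 = 1.218403
A = $1,000.00 × 1.218403
A = $1,218.40

A = P(1 + r/n)^(nt) = $1,218.40


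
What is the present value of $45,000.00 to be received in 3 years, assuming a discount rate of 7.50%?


Present value formula: PV = FV / (1 + r)^t
PV = $45,000.00 / (1 + 0.075)^3
PV = $45,000.00 / 1.24229687
PV = $36,223.23

PV = FV / (1 + r)^t = $36,223.23


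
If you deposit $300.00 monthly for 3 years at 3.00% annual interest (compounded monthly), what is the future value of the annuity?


Future value of an ordinary annuity: FV = PMT × ((1 + r)^n − 1) / r
Monthly rate r = 0.03/12 = 0.0025, n = 36
FV = $300.00 × ((1 + 0.03/12)^36 − 1) / (0.03/12)
FV = $300.00 × 37.620560
FV = $11,286.17

FV = PMT × ((1+r)^n - 1)/r = $11,286.17


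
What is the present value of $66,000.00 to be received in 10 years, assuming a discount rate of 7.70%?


Present value formula: PV = FV / (1 + r)^t
PV = $66,000.00 / (1 + 0.077)^10
PV = $66,000.00 / 2.099699
PV = $31,433.08

PV = FV / (1 + r)^t = $31,433.08


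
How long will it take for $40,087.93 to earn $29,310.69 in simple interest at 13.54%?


Rearrange the simple interest formula for t:
I = P × r × t  ⇒  t = I / (P × r)
t = $29,310.69 / ($40,087.93 × 0.1354)
t = 5.4

t = I/(P×r) = 5.4 years


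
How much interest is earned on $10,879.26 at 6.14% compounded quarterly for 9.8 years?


Compound interest earned = final amount − principal.
A = P(1 + r/n)^(nt) = $10,879.26 × (1 + 0.0614/4)^(4 × 9.8) = $19,766.86
Interest = A − P = $19,766.86 − $10,879.26 = $8,887.60

Interest = A - P = $8,887.60


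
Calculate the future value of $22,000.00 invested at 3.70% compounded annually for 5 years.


Compound interest formula: A = P(1 + r/n)^(nt)
A = $22,000.00 × (1 + 0.037/1)^(1 × 5)
Growth factor: (1 + 0.037/1)^5 = 1.199206
A = $22,000.00 × 1.199206
A = $26,382.53

A = P(1 + r/n)^(nt) = $26,382.53


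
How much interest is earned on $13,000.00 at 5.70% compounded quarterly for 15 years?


Compound interest earned = final amount − principal.
A = P(1 + r/n)^(nt) = $13,000.00 × (1 + 0.057/4)^(4 × 15) = $30,383.96
Interest = A − P = $30,383.96 − $13,000.00 = $17,383.96

Interest = A - P = $17,383.96


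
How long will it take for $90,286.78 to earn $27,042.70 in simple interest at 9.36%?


Rearrange the simple interest formula for t:
I = P × r × t  ⇒  t = I / (P × r)
t = $27,042.70 / ($90,286.78 × 0.0936)
t = 3.2

t = I/(P×r) = 3.2 years


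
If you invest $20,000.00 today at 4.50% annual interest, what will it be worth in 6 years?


Future value formula: FV = PV × (1 + r)^t
FV = $20,000.00 × (1 + 0.045)^6
FV = $20,000.00 × 1.302260
FV = $26,045.20

FV = PV × (1 + r)^t = $26,045.20


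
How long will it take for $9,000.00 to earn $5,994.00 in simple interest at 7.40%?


Rearrange the simple interest formula for t:
I = P × r × t  ⇒  t = I / (P × r)
t = $5,994.00 / ($9,000.00 × 0.074)
t = 9

t = I/(P×r) = 9 years


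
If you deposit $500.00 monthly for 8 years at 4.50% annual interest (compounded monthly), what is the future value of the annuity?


Future value of an ordinary annuity: FV = PMT × ((1 + r)^n − 1) / r
Monthly rate r = 0.045/12 = 0.00375, n = 96
FV = $500.00 × ((1 + 0.045/12)^96 − 1) / (0.045/12)
FV = $500.00 × 115.297241
FV = $57,648.62

FV = PMT × ((1+r)^n - 1)/r = $57,648.62


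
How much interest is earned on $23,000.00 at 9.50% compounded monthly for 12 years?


Compound interest earned = final amount − principal.
A = P(1 + r/n)^(nt) = $23,000.00 × (1 + 0.095/12)^(12 × 12) = $71,593.58
Interest = A − P = $71,593.58 − $23,000.00 = $48,593.58

Interest = A - P = $48,593.58


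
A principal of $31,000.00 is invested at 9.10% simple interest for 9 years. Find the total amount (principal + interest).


Total amount formula: A = P(1 + rt) = P + P·r·t
Interest: I = P × r × t = $31,000.00 × 0.091 × 9 = $25,389.00
A = P + I = $31,000.00 + $25,389.00 = $56,389.00

A = P + I = P(1 + rt) = $56,389.00


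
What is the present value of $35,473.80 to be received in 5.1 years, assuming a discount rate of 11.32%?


Present value formula: PV = FV / (1 + r)^t
PV = $35,473.80 / (1 + 0.1132)^5.1
PV = $35,473.80 / 1.7279187
PV = $20,529.79

PV = FV / (1 + r)^t = $20,529.79


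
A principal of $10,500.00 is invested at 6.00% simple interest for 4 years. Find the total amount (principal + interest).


Total amount formula: A = P(1 + rt) = P + P·r·t
Interest: I = P × r × t = $10,500.00 × 0.06 × 4 = $2,520.00
A = P + I = $10,500.00 + $2,520.00 = $13,020.00

A = P + I = P(1 + rt) = $13,020.00


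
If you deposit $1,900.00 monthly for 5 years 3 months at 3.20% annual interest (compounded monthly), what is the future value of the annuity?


Future value of an ordinary annuity: FV = PMT × ((1 + r)^n − 1) / r
Monthly rate r = 0.032/12 ≈ 0.00266667, n = 63
FV = $1,900.00 × ((1 + 0.032/12)^63 − 1) / (0.032/12)
FV = $1,900.00 × 68.5020497
FV = $130,153.89

FV = PMT × ((1+r)^n - 1)/r = $130,153.89


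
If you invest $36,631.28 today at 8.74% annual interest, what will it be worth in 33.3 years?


Future value formula: FV = PV × (1 + r)^t
FV = $36,631.28 × (1 + 0.0874)^33.3
FV = $36,631.28 × 16.284133
FV = $596,508.64

FV = PV × (1 + r)^t = $596,508.64


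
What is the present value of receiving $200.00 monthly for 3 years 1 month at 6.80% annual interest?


Present value of an ordinary annuity: PV = PMT × (1 − (1 + r)^(−n)) / r
Monthly rate r = 0.068/12 ≈ 0.00566667, n = 37
PV = $200.00 × (1 − (1 + 0.068/12)^(−37)) / (0.068/12)
PV = $200.00 × 33.293910
PV = $6,658.78

PV = PMT × (1-(1+r)^(-n))/r = $6,658.78


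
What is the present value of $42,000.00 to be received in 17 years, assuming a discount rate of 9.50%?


Present value formula: PV = FV / (1 + r)^t
PV = $42,000.00 / (1 + 0.095)^17
PV = $42,000.00 / 4.677783
PV = $8,978.61

PV = FV / (1 + r)^t = $8,978.61


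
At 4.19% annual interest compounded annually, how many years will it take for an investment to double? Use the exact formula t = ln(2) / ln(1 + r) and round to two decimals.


Doubling condition: (1 + r)^t = 2
Take ln of both sides: t × ln(1 + r) = ln(2)
t = ln(2) / ln(1 + r)
t = 0.693147 / 0.041046
t = 16.89

t = ln(2) / ln(1 + r) = 16.89 years


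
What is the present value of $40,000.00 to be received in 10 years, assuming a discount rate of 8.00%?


Present value formula: PV = FV / (1 + r)^t
PV = $40,000.00 / (1 + 0.08)^10
PV = $40,000.00 / 2.158925
PV = $18,527.74

PV = FV / (1 + r)^t = $18,527.74


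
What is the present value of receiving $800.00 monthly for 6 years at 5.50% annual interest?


Present value of an ordinary annuity: PV = PMT × (1 − (1 + r)^(−n)) / r
Monthly rate r = 0.055/12 ≈ 0.00458333, n = 72
PV = $800.00 × (1 − (1 + 0.055/12)^(−72)) / (0.055/12)
PV = $800.00 × 61.207425
PV = $48,965.94

PV = PMT × (1-(1+r)^(-n))/r = $48,965.94


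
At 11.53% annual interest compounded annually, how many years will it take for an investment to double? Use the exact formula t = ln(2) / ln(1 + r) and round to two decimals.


Doubling condition: (1 + r)^t = 2
Take ln of both sides: t × ln(1 + r) = ln(2)
t = ln(2) / ln(1 + r)
t = 0.693147 / 0.109123
t = 6.35

t = ln(2) / ln(1 + r) = 6.35 years


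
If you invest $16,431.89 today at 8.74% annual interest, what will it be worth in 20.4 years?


Future value formula: FV = PV × (1 + r)^t
FV = $16,431.89 × (1 + 0.0874)^20.4
FV = $16,431.89 × 5.5251275
FV = $90,788.29

FV = PV × (1 + r)^t = $90,788.29


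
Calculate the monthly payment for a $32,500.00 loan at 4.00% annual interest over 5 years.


Loan payment formula: PMT = PV × r / (1 − (1 + r)^(−n))
Monthly rate r = 0.04/12 ≈ 0.00333333, n = 60 months
Denominator: 1 − (1 + 0.04/12)^(−60) = 0.180997
PMT = $32,500.00 × (0.04/12) / 0.180997
PMT = $598.54 per month

PMT = PV × r / (1-(1+r)^(-n)) = $598.54/month


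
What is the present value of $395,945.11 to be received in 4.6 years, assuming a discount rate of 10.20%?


Present value formula: PV = FV / (1 + r)^t
PV = $395,945.11 / (1 + 0.102)^4.6
PV = $395,945.11 / 1.56327483
PV = $253,279.27

PV = FV / (1 + r)^t = $253,279.27


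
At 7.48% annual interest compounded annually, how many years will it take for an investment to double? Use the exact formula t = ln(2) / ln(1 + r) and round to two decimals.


Doubling condition: (1 + r)^t = 2
Take ln of both sides: t × ln(1 + r) = ln(2)
t = ln(2) / ln(1 + r)
t = 0.693147 / 0.072135
t = 9.61

t = ln(2) / ln(1 + r) = 9.61 years


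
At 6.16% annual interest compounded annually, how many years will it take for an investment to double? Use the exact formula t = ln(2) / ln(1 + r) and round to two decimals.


Doubling condition: (1 + r)^t = 2
Take ln of both sides: t × ln(1 + r) = ln(2)
t = ln(2) / ln(1 + r)
t = 0.693147 / 0.059777
t = 11.60

t = ln(2) / ln(1 + r) = 11.60 years


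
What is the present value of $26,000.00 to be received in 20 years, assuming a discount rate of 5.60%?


Present value formula: PV = FV / (1 + r)^t
PV = $26,000.00 / (1 + 0.056)^20
PV = $26,000.00 / 2.9735714
PV = $8,743.69

PV = FV / (1 + r)^t = $8,743.69


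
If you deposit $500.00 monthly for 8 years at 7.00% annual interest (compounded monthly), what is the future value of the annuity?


Future value of an ordinary annuity: FV = PMT × ((1 + r)^n − 1) / r
Monthly rate r = 0.07/12 ≈ 0.00583333, n = 96
FV = $500.00 × ((1 + 0.07/12)^96 − 1) / (0.07/12)
FV = $500.00 × 128.198821
FV = $64,099.41

FV = PMT × ((1+r)^n - 1)/r = $64,099.41


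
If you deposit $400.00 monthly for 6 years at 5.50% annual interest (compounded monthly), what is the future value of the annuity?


Future value of an ordinary annuity: FV = PMT × ((1 + r)^n − 1) / r
Monthly rate r = 0.055/12 ≈ 0.00458333, n = 72
FV = $400.00 × ((1 + 0.055/12)^72 − 1) / (0.055/12)
FV = $400.00 × 85.073412
FV = $34,029.36

FV = PMT × ((1+r)^n - 1)/r = $34,029.36


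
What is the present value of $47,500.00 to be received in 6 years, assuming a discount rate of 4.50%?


Present value formula: PV = FV / (1 + r)^t
PV = $47,500.00 / (1 + 0.045)^6
PV = $47,500.00 / 1.302260
PV = $36,475.05

PV = FV / (1 + r)^t = $36,475.05


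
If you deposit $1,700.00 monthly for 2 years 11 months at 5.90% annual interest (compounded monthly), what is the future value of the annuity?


Future value of an ordinary annuity: FV = PMT × ((1 + r)^n − 1) / r
Monthly rate r = 0.059/12 ≈ 0.00491667, n = 35
FV = $1,700.00 × ((1 + 0.059/12)^35 − 1) / (0.059/12)
FV = $1,700.00 × 38.090051
FV = $64,753.09

FV = PMT × ((1+r)^n - 1)/r = $64,753.09


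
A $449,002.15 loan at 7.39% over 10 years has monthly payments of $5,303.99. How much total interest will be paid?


Total paid over the life of the loan = PMT × n.
Total paid = $5,303.99 × 120 = $636,478.80
Total interest = total paid − principal = $636,478.80 − $449,002.15 = $187,476.65

Total interest = (PMT × n) - PV = $187,476.65


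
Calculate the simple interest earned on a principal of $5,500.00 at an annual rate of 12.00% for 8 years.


Simple interest formula: I = P × r × t
I = $5,500.00 × 0.12 × 8
I = $5,280.00

I = P × r × t = $5,280.00


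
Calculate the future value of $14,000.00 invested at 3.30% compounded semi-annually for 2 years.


Compound interest formula: A = P(1 + r/n)^(nt)
A = $14,000.00 × (1 + 0.033/2)^(2 × 2)
Growth factor: (1 + 0.033/2)^4 = 1.0676515
A = $14,000.00 × 1.0676515
A = $14,947.12

A = P(1 + r/n)^(nt) = $14,947.12


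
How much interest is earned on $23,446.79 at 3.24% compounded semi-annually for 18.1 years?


Compound interest earned = final amount − principal.
A = P(1 + r/n)^(nt) = $23,446.79 × (1 + 0.0324/2)^(2 × 18.1) = $41,949.82
Interest = A − P = $41,949.82 − $23,446.79 = $18,503.03

Interest = A - P = $18,503.03


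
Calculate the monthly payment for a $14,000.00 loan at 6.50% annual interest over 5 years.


Loan payment formula: PMT = PV × r / (1 − (1 + r)^(−n))
Monthly rate r = 0.065/12 ≈ 0.00541667, n = 60 months
Denominator: 1 − (1 + 0.065/12)^(−60) = 0.276839
PMT = $14,000.00 × (0.065/12) / 0.276839
PMT = $273.93 per month

PMT = PV × r / (1-(1+r)^(-n)) = $273.93/month


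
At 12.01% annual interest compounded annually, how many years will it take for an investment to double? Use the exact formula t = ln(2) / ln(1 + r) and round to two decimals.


Doubling condition: (1 + r)^t = 2
Take ln of both sides: t × ln(1 + r) = ln(2)
t = ln(2) / ln(1 + r)
t = 0.693147 / 0.113418
t = 6.11

t = ln(2) / ln(1 + r) = 6.11 years


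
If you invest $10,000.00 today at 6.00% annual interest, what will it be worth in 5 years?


Future value formula: FV = PV × (1 + r)^t
FV = $10,000.00 × (1 + 0.06)^5
FV = $10,000.00 × 1.338226
FV = $13,382.26

FV = PV × (1 + r)^t = $13,382.26


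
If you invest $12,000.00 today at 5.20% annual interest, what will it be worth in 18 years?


Future value formula: FV = PV × (1 + r)^t
FV = $12,000.00 × (1 + 0.052)^18
FV = $12,000.00 × 2.4904815
FV = $29,885.78

FV = PV × (1 + r)^t = $29,885.78


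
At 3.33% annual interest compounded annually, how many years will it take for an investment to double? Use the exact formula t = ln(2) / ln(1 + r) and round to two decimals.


Doubling condition: (1 + r)^t = 2
Take ln of both sides: t × ln(1 + r) = ln(2)
t = ln(2) / ln(1 + r)
t = 0.693147 / 0.032758
t = 21.16

t = ln(2) / ln(1 + r) = 21.16 years


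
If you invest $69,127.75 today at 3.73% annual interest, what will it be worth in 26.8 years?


Future value formula: FV = PV × (1 + r)^t
FV = $69,127.75 × (1 + 0.0373)^26.8
FV = $69,127.75 × 2.6683164
FV = $184,454.71

FV = PV × (1 + r)^t = $184,454.71


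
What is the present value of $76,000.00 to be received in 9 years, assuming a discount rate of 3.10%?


Present value formula: PV = FV / (1 + r)^t
PV = $76,000.00 / (1 + 0.031)^9
PV = $76,000.00 / 1.3162185
PV = $57,741.17

PV = FV / (1 + r)^t = $57,741.17


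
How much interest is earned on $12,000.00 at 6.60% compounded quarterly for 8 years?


Compound interest earned = final amount − principal.
A = P(1 + r/n)^(nt) = $12,000.00 × (1 + 0.066/4)^(4 × 8) = $20,258.98
Interest = A − P = $20,258.98 − $12,000.00 = $8,258.98

Interest = A - P = $8,258.98


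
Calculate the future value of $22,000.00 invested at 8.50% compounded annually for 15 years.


Compound interest formula: A = P(1 + r/n)^(nt)
A = $22,000.00 × (1 + 0.085/1)^(1 × 15)
Growth factor: (1 + 0.085/1)^15 = 3.3997429
A = $22,000.00 × 3.3997429
A = $74,794.34

A = P(1 + r/n)^(nt) = $74,794.34


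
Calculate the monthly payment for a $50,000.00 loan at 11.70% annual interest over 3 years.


Loan payment formula: PMT = PV × r / (1 − (1 + r)^(−n))
Monthly rate r = 0.117/12 = 0.00975, n = 36 months
Denominator: 1 − (1 + 0.117/12)^(−36) = 0.294818
PMT = $50,000.00 × (0.117/12) / 0.294818
PMT = $1,653.56 per month

PMT = PV × r / (1-(1+r)^(-n)) = $1,653.56/month


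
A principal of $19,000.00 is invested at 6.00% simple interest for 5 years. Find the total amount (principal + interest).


Total amount formula: A = P(1 + rt) = P + P·r·t
Interest: I = P × r × t = $19,000.00 × 0.06 × 5 = $5,700.00
A = P + I = $19,000.00 + $5,700.00 = $24,700.00

A = P + I = P(1 + rt) = $24,700.00


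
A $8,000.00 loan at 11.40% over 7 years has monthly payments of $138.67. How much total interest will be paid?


Total paid over the life of the loan = PMT × n.
Total paid = $138.67 × 84 = $11,648.28
Total interest = total paid − principal = $11,648.28 − $8,000.00 = $3,648.28

Total interest = (PMT × n) - PV = $3,648.28


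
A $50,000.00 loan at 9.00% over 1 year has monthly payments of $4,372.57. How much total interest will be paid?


Total paid over the life of the loan = PMT × n.
Total paid = $4,372.57 × 12 = $52,470.84
Total interest = total paid − principal = $52,470.84 − $50,000.00 = $2,470.84

Total interest = (PMT × n) - PV = $2,470.84


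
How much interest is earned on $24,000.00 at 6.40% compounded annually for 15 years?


Compound interest earned = final amount − principal.
A = P(1 + r/n)^(nt) = $24,000.00 × (1 + 0.064/1)^(1 × 15) = $60,860.52
Interest = A − P = $60,860.52 − $24,000.00 = $36,860.52

Interest = A - P = $36,860.52


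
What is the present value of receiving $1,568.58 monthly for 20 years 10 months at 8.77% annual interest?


Present value of an ordinary annuity: PV = PMT × (1 − (1 + r)^(−n)) / r
Monthly rate r = 0.0877/12 ≈ 0.00730833, n = 250
PV = $1,568.58 × (1 − (1 + 0.0877/12)^(−250)) / (0.0877/12)
PV = $1,568.58 × 114.669838
PV = $179,868.81

PV = PMT × (1-(1+r)^(-n))/r = $179,868.81


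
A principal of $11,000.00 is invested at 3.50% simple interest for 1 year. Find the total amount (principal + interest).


Total amount formula: A = P(1 + rt) = P + P·r·t
Interest: I = P × r × t = $11,000.00 × 0.035 × 1 = $385.00
A = P + I = $11,000.00 + $385.00 = $11,385.00

A = P + I = P(1 + rt) = $11,385.00


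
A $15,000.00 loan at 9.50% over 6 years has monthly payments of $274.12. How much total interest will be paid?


Total paid over the life of the loan = PMT × n.
Total paid = $274.12 × 72 = $19,736.64
Total interest = total paid − principal = $19,736.64 − $15,000.00 = $4,736.64

Total interest = (PMT × n) - PV = $4,736.64


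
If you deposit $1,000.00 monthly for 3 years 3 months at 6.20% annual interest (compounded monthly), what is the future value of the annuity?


Future value of an ordinary annuity: FV = PMT × ((1 + r)^n − 1) / r
Monthly rate r = 0.062/12 ≈ 0.00516667, n = 39
FV = $1,000.00 × ((1 + 0.062/12)^39 − 1) / (0.062/12)
FV = $1,000.00 × 43.084227
FV = $43,084.23

FV = PMT × ((1+r)^n - 1)/r = $43,084.23


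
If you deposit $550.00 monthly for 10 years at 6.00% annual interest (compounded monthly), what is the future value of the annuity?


Future value of an ordinary annuity: FV = PMT × ((1 + r)^n − 1) / r
Monthly rate r = 0.06/12 = 0.005, n = 120
FV = $550.00 × ((1 + 0.06/12)^120 − 1) / (0.06/12)
FV = $550.00 × 163.879347
FV = $90,133.64

FV = PMT × ((1+r)^n - 1)/r = $90,133.64


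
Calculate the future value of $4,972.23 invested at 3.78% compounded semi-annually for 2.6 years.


Compound interest formula: A = P(1 + r/n)^(nt)
A = $4,972.23 × (1 + 0.0378/2)^(2 × 2.6)
Growth factor: (1 + 0.0378/2)^5.2 = 1.102260
A = $4,972.23 × 1.102260
A = $5,480.69

A = P(1 + r/n)^(nt) = $5,480.69


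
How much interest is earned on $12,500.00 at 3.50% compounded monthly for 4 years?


Compound interest earned = final amount − principal.
A = P(1 + r/n)^(nt) = $12,500.00 × (1 + 0.035/12)^(12 × 4) = $14,375.49
Interest = A − P = $14,375.49 − $12,500.00 = $1,875.49

Interest = A - P = $1,875.49


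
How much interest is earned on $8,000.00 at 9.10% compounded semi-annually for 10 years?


Compound interest earned = final amount − principal.
A = P(1 + r/n)^(nt) = $8,000.00 × (1 + 0.091/2)^(2 × 10) = $19,479.18
Interest = A − P = $19,479.18 − $8,000.00 = $11,479.18

Interest = A - P = $11,479.18


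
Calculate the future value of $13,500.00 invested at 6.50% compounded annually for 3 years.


Compound interest formula: A = P(1 + r/n)^(nt)
A = $13,500.00 × (1 + 0.065/1)^(1 × 3)
Growth factor: (1 + 0.065/1)^3 = 1.2079496
A = $13,500.00 × 1.2079496
A = $16,307.32

A = P(1 + r/n)^(nt) = $16,307.32


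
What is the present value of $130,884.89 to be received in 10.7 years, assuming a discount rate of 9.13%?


Present value formula: PV = FV / (1 + r)^t
PV = $130,884.89 / (1 + 0.0913)^10.7
PV = $130,884.89 / 2.5468447
PV = $51,391.00

PV = FV / (1 + r)^t = $51,391.00


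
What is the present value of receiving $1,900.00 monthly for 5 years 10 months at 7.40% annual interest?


Present value of an ordinary annuity: PV = PMT × (1 − (1 + r)^(−n)) / r
Monthly rate r = 0.074/12 ≈ 0.00616667, n = 70
PV = $1,900.00 × (1 − (1 + 0.074/12)^(−70)) / (0.074/12)
PV = $1,900.00 × 56.710181
PV = $107,749.34

PV = PMT × (1-(1+r)^(-n))/r = $107,749.34


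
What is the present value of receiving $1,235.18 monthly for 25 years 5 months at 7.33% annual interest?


Present value of an ordinary annuity: PV = PMT × (1 − (1 + r)^(−n)) / r
Monthly rate r = 0.0733/12 ≈ 0.00610833, n = 305
PV = $1,235.18 × (1 − (1 + 0.0733/12)^(−305)) / (0.0733/12)
PV = $1,235.18 × 138.158496
PV = $170,650.61

PV = PMT × (1-(1+r)^(-n))/r = $170,650.61


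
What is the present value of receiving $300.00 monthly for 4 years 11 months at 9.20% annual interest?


Present value of an ordinary annuity: PV = PMT × (1 − (1 + r)^(−n)) / r
Monthly rate r = 0.092/12 ≈ 0.00766667, n = 59
PV = $300.00 × (1 − (1 + 0.092/12)^(−59)) / (0.092/12)
PV = $300.00 × 47.316461
PV = $14,194.94

PV = PMT × (1-(1+r)^(-n))/r = $14,194.94


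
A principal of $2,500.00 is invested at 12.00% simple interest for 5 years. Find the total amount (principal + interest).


Total amount formula: A = P(1 + rt) = P + P·r·t
Interest: I = P × r × t = $2,500.00 × 0.12 × 5 = $1,500.00
A = P + I = $2,500.00 + $1,500.00 = $4,000.00

A = P + I = P(1 + rt) = $4,000.00


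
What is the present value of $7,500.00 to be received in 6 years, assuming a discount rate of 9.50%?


Present value formula: PV = FV / (1 + r)^t
PV = $7,500.00 / (1 + 0.095)^6
PV = $7,500.00 / 1.7237914
PV = $4,350.87

PV = FV / (1 + r)^t = $4,350.87


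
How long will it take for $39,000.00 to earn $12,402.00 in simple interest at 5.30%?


Rearrange the simple interest formula for t:
I = P × r × t  ⇒  t = I / (P × r)
t = $12,402.00 / ($39,000.00 × 0.053)
t = 6

t = I/(P×r) = 6 years


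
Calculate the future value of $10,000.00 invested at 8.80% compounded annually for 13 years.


Compound interest formula: A = P(1 + r/n)^(nt)
A = $10,000.00 × (1 + 0.088/1)^(1 × 13)
Growth factor: (1 + 0.088/1)^13 = 2.993475
A = $10,000.00 × 2.993475
A = $29,934.75

A = P(1 + r/n)^(nt) = $29,934.75


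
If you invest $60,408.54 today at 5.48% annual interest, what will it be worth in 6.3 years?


Future value formula: FV = PV × (1 + r)^t
FV = $60,408.54 × (1 + 0.0548)^6.3
FV = $60,408.54 × 1.3994963
FV = $84,541.53

FV = PV × (1 + r)^t = $84,541.53


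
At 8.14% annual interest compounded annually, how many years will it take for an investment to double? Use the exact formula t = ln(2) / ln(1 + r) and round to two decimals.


Doubling condition: (1 + r)^t = 2
Take ln of both sides: t × ln(1 + r) = ln(2)
t = ln(2) / ln(1 + r)
t = 0.693147 / 0.078256
t = 8.86

t = ln(2) / ln(1 + r) = 8.86 years


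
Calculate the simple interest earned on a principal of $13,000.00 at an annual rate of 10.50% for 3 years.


Simple interest formula: I = P × r × t
I = $13,000.00 × 0.105 × 3
I = $4,095.00

I = P × r × t = $4,095.00


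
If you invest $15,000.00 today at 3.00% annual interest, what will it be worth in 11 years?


Future value formula: FV = PV × (1 + r)^t
FV = $15,000.00 × (1 + 0.03)^11
FV = $15,000.00 × 1.384234
FV = $20,763.51

FV = PV × (1 + r)^t = $20,763.51


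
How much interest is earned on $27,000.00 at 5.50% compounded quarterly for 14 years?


Compound interest earned = final amount − principal.
A = P(1 + r/n)^(nt) = $27,000.00 × (1 + 0.055/4)^(4 × 14) = $58,008.59
Interest = A − P = $58,008.59 − $27,000.00 = $31,008.59

Interest = A - P = $31,008.59


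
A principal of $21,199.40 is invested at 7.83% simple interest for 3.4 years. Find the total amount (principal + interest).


Total amount formula: A = P(1 + rt) = P + P·r·t
Interest: I = P × r × t = $21,199.40 × 0.0783 × 3.4 = $5,643.70
A = P + I = $21,199.40 + $5,643.70 = $26,843.10

A = P + I = P(1 + rt) = $26,843.10


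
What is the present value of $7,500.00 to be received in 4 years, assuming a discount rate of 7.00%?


Present value formula: PV = FV / (1 + r)^t
PV = $7,500.00 / (1 + 0.07)^4
PV = $7,500.00 / 1.310796
PV = $5,721.71

PV = FV / (1 + r)^t = $5,721.71


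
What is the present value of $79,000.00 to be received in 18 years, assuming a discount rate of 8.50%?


Present value formula: PV = FV / (1 + r)^t
PV = $79,000.00 / (1 + 0.085)^18
PV = $79,000.00 / 4.3424546
PV = $18,192.48

PV = FV / (1 + r)^t = $18,192.48


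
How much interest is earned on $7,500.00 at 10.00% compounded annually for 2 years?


Compound interest earned = final amount − principal.
A = P(1 + r/n)^(nt) = $7,500.00 × (1 + 0.1/1)^(1 × 2) = $9,075.00
Interest = A − P = $9,075.00 − $7,500.00 = $1,575.00

Interest = A - P = $1,575.00


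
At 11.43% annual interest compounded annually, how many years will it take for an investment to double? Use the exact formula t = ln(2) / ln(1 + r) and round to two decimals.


Doubling condition: (1 + r)^t = 2
Take ln of both sides: t × ln(1 + r) = ln(2)
t = ln(2) / ln(1 + r)
t = 0.693147 / 0.108226
t = 6.40

t = ln(2) / ln(1 + r) = 6.40 years


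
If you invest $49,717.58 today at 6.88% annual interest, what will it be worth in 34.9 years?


Future value formula: FV = PV × (1 + r)^t
FV = $49,717.58 × (1 + 0.0688)^34.9
FV = $49,717.58 × 10.1973173
FV = $506,985.94

FV = PV × (1 + r)^t = $506,985.94


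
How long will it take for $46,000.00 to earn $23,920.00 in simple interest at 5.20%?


Rearrange the simple interest formula for t:
I = P × r × t  ⇒  t = I / (P × r)
t = $23,920.00 / ($46,000.00 × 0.052)
t = 10

t = I/(P×r) = 10 years


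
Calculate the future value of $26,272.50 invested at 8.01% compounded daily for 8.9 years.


Compound interest formula: A = P(1 + r/n)^(nt)
A = $26,272.50 × (1 + 0.0801/365)^(365 × 8.9)
Growth factor: (1 + 0.0801/365)^3248.5 = 2.0397185
A = $26,272.50 × 2.0397185
A = $53,588.50

A = P(1 + r/n)^(nt) = $53,588.50


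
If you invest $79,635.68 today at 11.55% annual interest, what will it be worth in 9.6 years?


Future value formula: FV = PV × (1 + r)^t
FV = $79,635.68 × (1 + 0.1155)^9.6
FV = $79,635.68 × 2.8556693
FV = $227,413.17

FV = PV × (1 + r)^t = $227,413.17


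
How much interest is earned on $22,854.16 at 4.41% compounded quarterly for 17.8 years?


Compound interest earned = final amount − principal.
A = P(1 + r/n)^(nt) = $22,854.16 × (1 + 0.0441/4)^(4 × 17.8) = $49,889.85
Interest = A − P = $49,889.85 − $22,854.16 = $27,035.69

Interest = A - P = $27,035.69


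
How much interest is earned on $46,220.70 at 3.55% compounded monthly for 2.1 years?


Compound interest earned = final amount − principal.
A = P(1 + r/n)^(nt) = $46,220.70 × (1 + 0.0355/12)^(12 × 2.1) = $49,792.67
Interest = A − P = $49,792.67 − $46,220.70 = $3,571.97

Interest = A - P = $3,571.97


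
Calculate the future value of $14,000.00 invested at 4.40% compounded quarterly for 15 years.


Compound interest formula: A = P(1 + r/n)^(nt)
A = $14,000.00 × (1 + 0.044/4)^(4 × 15)
Growth factor: (1 + 0.044/4)^60 = 1.927833
A = $14,000.00 × 1.927833
A = $26,989.66

A = P(1 + r/n)^(nt) = $26,989.66


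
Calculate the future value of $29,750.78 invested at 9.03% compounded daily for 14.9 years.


Compound interest formula: A = P(1 + r/n)^(nt)
A = $29,750.78 × (1 + 0.0903/365)^(365 × 14.9)
Growth factor: (1 + 0.0903/365)^5438.5 = 3.839352
A = $29,750.78 × 3.839352
A = $114,223.72

A = P(1 + r/n)^(nt) = $114,223.72


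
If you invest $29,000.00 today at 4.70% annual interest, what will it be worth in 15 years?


Future value formula: FV = PV × (1 + r)^t
FV = $29,000.00 × (1 + 0.047)^15
FV = $29,000.00 × 1.9915913
FV = $57,756.15

FV = PV × (1 + r)^t = $57,756.15


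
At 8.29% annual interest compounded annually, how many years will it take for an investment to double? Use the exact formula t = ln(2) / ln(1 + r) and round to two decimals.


Doubling condition: (1 + r)^t = 2
Take ln of both sides: t × ln(1 + r) = ln(2)
t = ln(2) / ln(1 + r)
t = 0.693147 / 0.079643
t = 8.70

t = ln(2) / ln(1 + r) = 8.70 years


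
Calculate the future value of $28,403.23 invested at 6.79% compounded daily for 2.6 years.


Compound interest formula: A = P(1 + r/n)^(nt)
A = $28,403.23 × (1 + 0.0679/365)^(365 × 2.6)
Growth factor: (1 + 0.0679/365)^949 = 1.1930626
A = $28,403.23 × 1.1930626
A = $33,886.83

A = P(1 + r/n)^(nt) = $33,886.83


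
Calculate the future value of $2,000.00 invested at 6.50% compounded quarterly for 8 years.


Compound interest formula: A = P(1 + r/n)^(nt)
A = $2,000.00 × (1 + 0.065/4)^(4 × 8)
Growth factor: (1 + 0.065/4)^32 = 1.675012
A = $2,000.00 × 1.675012
A = $3,350.02

A = P(1 + r/n)^(nt) = $3,350.02


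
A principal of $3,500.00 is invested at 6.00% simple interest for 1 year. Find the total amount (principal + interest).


Total amount formula: A = P(1 + rt) = P + P·r·t
Interest: I = P × r × t = $3,500.00 × 0.06 × 1 = $210.00
A = P + I = $3,500.00 + $210.00 = $3,710.00

A = P + I = P(1 + rt) = $3,710.00


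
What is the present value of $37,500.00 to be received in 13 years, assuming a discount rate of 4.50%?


Present value formula: PV = FV / (1 + r)^t
PV = $37,500.00 / (1 + 0.045)^13
PV = $37,500.00 / 1.772196
PV = $21,160.19

PV = FV / (1 + r)^t = $21,160.19


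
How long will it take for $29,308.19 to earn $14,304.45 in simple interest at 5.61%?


Rearrange the simple interest formula for t:
I = P × r × t  ⇒  t = I / (P × r)
t = $14,304.45 / ($29,308.19 × 0.0561)
t = 8.7

t = I/(P×r) = 8.7 years


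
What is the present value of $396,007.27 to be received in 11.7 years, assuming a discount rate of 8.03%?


Present value formula: PV = FV / (1 + r)^t
PV = $396,007.27 / (1 + 0.0803)^11.7
PV = $396,007.27 / 2.468705
PV = $160,410.93

PV = FV / (1 + r)^t = $160,410.93


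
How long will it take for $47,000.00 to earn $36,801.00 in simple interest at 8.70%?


Rearrange the simple interest formula for t:
I = P × r × t  ⇒  t = I / (P × r)
t = $36,801.00 / ($47,000.00 × 0.087)
t = 9

t = I/(P×r) = 9 years


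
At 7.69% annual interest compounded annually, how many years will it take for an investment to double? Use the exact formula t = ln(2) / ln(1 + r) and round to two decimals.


Doubling condition: (1 + r)^t = 2
Take ln of both sides: t × ln(1 + r) = ln(2)
t = ln(2) / ln(1 + r)
t = 0.693147 / 0.074087
t = 9.36

t = ln(2) / ln(1 + r) = 9.36 years


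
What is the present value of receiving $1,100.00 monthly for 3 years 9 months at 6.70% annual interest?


Present value of an ordinary annuity: PV = PMT × (1 − (1 + r)^(−n)) / r
Monthly rate r = 0.067/12 ≈ 0.00558333, n = 45
PV = $1,100.00 × (1 − (1 + 0.067/12)^(−45)) / (0.067/12)
PV = $1,100.00 × 39.694633
PV = $43,664.10

PV = PMT × (1-(1+r)^(-n))/r = $43,664.10


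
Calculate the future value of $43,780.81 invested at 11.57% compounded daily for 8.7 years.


Compound interest formula: A = P(1 + r/n)^(nt)
A = $43,780.81 × (1 + 0.1157/365)^(365 × 8.7)
Growth factor: (1 + 0.1157/365)^3175.5 = 2.735818
A = $43,780.81 × 2.735818
A = $119,776.33

A = P(1 + r/n)^(nt) = $119,776.33


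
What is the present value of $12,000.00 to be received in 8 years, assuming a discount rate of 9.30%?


Present value formula: PV = FV / (1 + r)^t
PV = $12,000.00 / (1 + 0.093)^8
PV = $12,000.00 / 2.036861
PV = $5,891.42

PV = FV / (1 + r)^t = $5,891.42


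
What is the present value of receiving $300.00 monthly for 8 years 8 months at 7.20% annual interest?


Present value of an ordinary annuity: PV = PMT × (1 − (1 + r)^(−n)) / r
Monthly rate r = 0.072/12 = 0.006, n = 104
PV = $300.00 × (1 − (1 + 0.072/12)^(−104)) / (0.072/12)
PV = $300.00 × 77.200515
PV = $23,160.15

PV = PMT × (1-(1+r)^(-n))/r = $23,160.15


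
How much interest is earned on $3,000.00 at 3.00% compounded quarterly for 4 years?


Compound interest earned = final amount − principal.
A = P(1 + r/n)^(nt) = $3,000.00 × (1 + 0.03/4)^(4 × 4) = $3,380.98
Interest = A − P = $3,380.98 − $3,000.00 = $380.98

Interest = A - P = $380.98


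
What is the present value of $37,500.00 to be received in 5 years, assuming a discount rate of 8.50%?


Present value formula: PV = FV / (1 + r)^t
PV = $37,500.00 / (1 + 0.085)^5
PV = $37,500.00 / 1.503657
PV = $24,939.20

PV = FV / (1 + r)^t = $24,939.20


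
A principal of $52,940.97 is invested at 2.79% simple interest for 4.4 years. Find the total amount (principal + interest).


Total amount formula: A = P(1 + rt) = P + P·r·t
Interest: I = P × r × t = $52,940.97 × 0.0279 × 4.4 = $6,499.03
A = P + I = $52,940.97 + $6,499.03 = $59,440.00

A = P + I = P(1 + rt) = $59,440.00


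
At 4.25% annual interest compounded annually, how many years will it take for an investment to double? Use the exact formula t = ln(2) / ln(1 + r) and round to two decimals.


Doubling condition: (1 + r)^t = 2
Take ln of both sides: t × ln(1 + r) = ln(2)
t = ln(2) / ln(1 + r)
t = 0.693147 / 0.041622
t = 16.65

t = ln(2) / ln(1 + r) = 16.65 years


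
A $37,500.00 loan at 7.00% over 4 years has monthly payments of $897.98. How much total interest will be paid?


Total paid over the life of the loan = PMT × n.
Total paid = $897.98 × 48 = $43,103.04
Total interest = total paid − principal = $43,103.04 − $37,500.00 = $5,603.04

Total interest = (PMT × n) - PV = $5,603.04


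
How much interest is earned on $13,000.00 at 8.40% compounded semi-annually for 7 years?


Compound interest earned = final amount − principal.
A = P(1 + r/n)^(nt) = $13,000.00 × (1 + 0.084/2)^(2 × 7) = $23,125.52
Interest = A − P = $23,125.52 − $13,000.00 = $10,125.52

Interest = A - P = $10,125.52


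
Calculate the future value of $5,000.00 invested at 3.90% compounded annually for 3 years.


Compound interest formula: A = P(1 + r/n)^(nt)
A = $5,000.00 × (1 + 0.039/1)^(1 × 3)
Growth factor: (1 + 0.039/1)^3 = 1.121622
A = $5,000.00 × 1.121622
A = $5,608.11

A = P(1 + r/n)^(nt) = $5,608.11


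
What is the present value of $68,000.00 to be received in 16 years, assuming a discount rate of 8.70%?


Present value formula: PV = FV / (1 + r)^t
PV = $68,000.00 / (1 + 0.087)^16
PV = $68,000.00 / 3.799030
PV = $17,899.31

PV = FV / (1 + r)^t = $17,899.31


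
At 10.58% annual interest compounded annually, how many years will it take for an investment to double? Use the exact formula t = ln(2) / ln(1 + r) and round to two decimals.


Doubling condition: (1 + r)^t = 2
Take ln of both sides: t × ln(1 + r) = ln(2)
t = ln(2) / ln(1 + r)
t = 0.693147 / 0.100569
t = 6.89

t = ln(2) / ln(1 + r) = 6.89 years


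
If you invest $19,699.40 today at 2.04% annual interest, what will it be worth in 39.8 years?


Future value formula: FV = PV × (1 + r)^t
FV = $19,699.40 × (1 + 0.0204)^39.8
FV = $19,699.40 × 2.233901
FV = $44,006.51

FV = PV × (1 + r)^t = $44,006.51
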